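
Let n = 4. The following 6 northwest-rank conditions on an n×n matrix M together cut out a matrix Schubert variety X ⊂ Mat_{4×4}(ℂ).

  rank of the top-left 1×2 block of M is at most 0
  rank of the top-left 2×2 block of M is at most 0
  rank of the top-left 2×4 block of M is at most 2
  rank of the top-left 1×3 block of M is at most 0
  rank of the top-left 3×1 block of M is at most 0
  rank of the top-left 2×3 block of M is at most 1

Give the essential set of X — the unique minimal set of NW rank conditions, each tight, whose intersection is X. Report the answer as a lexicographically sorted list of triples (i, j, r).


Rank table r_w(4×4) implied by the 6 constraints:

  R[1]: 0  0  0  1
  R[2]: 0  0  1  2
  R[3]: 0  1  2  3
  R[4]: 1  2  3  4

hence w(1..4) = (4, 3, 2, 1).

Rothe diagram D(w) (6 cells), 3 SE-corners (essential conditions):

[(1, 3, 0), (2, 2, 0), (3, 1, 0)]


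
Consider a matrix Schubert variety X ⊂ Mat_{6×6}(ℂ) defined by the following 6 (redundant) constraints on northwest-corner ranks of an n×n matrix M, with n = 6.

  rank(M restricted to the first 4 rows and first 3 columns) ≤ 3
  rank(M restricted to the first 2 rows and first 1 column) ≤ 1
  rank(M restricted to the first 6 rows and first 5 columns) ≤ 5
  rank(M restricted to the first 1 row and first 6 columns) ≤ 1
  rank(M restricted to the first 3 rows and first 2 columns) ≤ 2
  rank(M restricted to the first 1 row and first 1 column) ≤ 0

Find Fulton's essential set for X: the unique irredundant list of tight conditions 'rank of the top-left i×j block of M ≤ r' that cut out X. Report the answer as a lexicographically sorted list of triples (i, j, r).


The tightest implied rank at each (i,j), from the 6 conditions:

  R[1]: 0  1  1  1  1  1
  R[2]: 1  2  2  2  2  2
  R[3]: 1  2  3  3  3  3
  R[4]: 1  2  3  4  4  4
  R[5]: 1  2  3  4  5  5
  R[6]: 1  2  3  4  5  6

so w = (2, 1, 3, 4, 5, 6).

Fulton essential set (the sole Rothe cell):

[(1, 1, 0)]


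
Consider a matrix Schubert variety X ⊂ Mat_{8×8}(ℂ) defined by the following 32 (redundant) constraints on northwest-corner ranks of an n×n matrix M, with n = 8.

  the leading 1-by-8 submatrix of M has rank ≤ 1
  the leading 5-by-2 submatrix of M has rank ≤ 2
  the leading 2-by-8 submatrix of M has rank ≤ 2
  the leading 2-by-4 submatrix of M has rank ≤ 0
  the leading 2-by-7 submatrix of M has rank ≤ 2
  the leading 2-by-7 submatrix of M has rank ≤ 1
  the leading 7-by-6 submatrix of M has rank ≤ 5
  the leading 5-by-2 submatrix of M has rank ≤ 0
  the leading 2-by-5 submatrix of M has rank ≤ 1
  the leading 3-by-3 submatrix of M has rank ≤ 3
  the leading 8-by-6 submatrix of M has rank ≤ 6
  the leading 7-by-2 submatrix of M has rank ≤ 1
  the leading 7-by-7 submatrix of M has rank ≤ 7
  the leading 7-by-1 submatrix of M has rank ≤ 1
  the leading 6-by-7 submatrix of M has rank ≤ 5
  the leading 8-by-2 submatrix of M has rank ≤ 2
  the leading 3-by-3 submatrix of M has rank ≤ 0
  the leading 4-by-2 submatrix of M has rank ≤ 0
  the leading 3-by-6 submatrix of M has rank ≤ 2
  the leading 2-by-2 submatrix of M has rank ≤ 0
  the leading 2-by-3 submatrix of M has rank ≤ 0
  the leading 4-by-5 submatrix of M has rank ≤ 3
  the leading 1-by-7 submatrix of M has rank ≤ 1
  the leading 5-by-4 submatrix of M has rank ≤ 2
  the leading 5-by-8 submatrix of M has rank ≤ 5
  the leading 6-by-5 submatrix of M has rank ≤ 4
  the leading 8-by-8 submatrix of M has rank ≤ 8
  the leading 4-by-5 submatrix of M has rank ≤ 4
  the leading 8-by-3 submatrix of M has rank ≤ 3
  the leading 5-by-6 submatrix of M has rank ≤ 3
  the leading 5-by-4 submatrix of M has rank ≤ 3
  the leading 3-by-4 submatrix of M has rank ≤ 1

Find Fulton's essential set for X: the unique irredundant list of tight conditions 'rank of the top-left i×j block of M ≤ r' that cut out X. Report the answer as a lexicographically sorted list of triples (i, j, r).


Recovering R(i,j) via the rank-extension bound from the 32 conditions:

  R[1]: 0, 0, 0, 0, 1, 1, 1, 1
  R[2]: 0, 0, 0, 0, 1, 1, 1, 2
  R[3]: 0, 0, 0, 1, 2, 2, 2, 3
  R[4]: 0, 0, 1, 2, 3, 3, 3, 4
  R[5]: 0, 0, 1, 2, 3, 3, 4, 5
  R[6]: 1, 1, 2, 3, 4, 4, 5, 6
  R[7]: 1, 1, 2, 3, 4, 5, 6, 7
  R[8]: 1, 2, 3, 4, 5, 6, 7, 8

second differences of R give the permutation w = (5, 8, 4, 3, 7, 1, 6, 2).

Rothe diagram D(w) (19 cells), 6 SE-corners (essential conditions):

[(2, 4, 0), (2, 7, 1), (3, 3, 0), (5, 2, 0), (5, 6, 3), (7, 2, 1)]


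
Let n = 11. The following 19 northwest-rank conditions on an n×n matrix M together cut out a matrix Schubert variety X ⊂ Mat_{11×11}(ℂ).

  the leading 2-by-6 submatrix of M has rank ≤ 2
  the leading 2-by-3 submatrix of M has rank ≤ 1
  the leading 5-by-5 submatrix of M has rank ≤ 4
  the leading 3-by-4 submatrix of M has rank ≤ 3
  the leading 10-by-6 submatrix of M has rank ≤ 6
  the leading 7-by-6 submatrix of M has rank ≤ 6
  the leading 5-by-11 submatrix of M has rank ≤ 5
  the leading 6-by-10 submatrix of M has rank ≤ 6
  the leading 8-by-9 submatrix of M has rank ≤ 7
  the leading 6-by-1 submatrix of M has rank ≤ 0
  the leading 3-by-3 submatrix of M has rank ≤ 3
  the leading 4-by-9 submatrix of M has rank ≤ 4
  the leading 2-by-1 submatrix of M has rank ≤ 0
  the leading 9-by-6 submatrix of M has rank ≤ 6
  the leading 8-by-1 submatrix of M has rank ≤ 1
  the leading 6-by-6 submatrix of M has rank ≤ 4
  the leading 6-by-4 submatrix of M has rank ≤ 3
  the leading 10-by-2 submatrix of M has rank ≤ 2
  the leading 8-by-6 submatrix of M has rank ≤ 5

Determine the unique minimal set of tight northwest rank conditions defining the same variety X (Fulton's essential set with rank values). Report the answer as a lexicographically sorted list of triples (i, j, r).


Propagating the 19 rank bounds to every northwest block:

  i=1: 0, 1, 1, 1, 1, 1, 1, 1, 1, 1, 1
  i=2: 0, 1, 1, 2, 2, 2, 2, 2, 2, 2, 2
  i=3: 0, 1, 2, 3, 3, 3, 3, 3, 3, 3, 3
  i=4: 0, 1, 2, 3, 4, 4, 4, 4, 4, 4, 4
  i=5: 0, 1, 2, 3, 4, 4, 5, 5, 5, 5, 5
  i=6: 0, 1, 2, 3, 4, 4, 5, 6, 6, 6, 6
  i=7: 1, 2, 3, 4, 5, 5, 6, 7, 7, 7, 7
  i=8: 1, 2, 3, 4, 5, 5, 6, 7, 7, 8, 8
  i=9: 1, 2, 3, 4, 5, 6, 7, 8, 8, 9, 9
  i=10: 1, 2, 3, 4, 5, 6, 7, 8, 9, 10, 10
  i=11: 1, 2, 3, 4, 5, 6, 7, 8, 9, 10, 11

hence w(1..11) = (2, 4, 3, 5, 7, 8, 1, 10, 6, 9, 11).

5 SE-corners of the 11-cell Rothe diagram give Ess(w):

[(2, 3, 1), (6, 1, 0), (6, 6, 4), (8, 6, 5), (8, 9, 7)]


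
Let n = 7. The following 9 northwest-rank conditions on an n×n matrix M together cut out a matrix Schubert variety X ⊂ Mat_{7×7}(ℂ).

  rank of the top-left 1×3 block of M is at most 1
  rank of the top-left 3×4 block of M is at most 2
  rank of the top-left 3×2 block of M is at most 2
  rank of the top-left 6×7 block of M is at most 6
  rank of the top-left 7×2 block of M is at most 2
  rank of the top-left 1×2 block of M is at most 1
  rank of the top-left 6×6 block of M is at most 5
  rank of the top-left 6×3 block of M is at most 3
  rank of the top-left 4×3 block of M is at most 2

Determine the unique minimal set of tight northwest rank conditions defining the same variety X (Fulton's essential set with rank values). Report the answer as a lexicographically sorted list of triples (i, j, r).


Rank table r_w(7×7) implied by the 9 constraints:

  i=1: 1 | 1 | 1 | 1 | 1 | 1 | 1
  i=2: 1 | 2 | 2 | 2 | 2 | 2 | 2
  i=3: 1 | 2 | 2 | 2 | 3 | 3 | 3
  i=4: 1 | 2 | 2 | 3 | 4 | 4 | 4
  i=5: 1 | 2 | 3 | 4 | 5 | 5 | 5
  i=6: 1 | 2 | 3 | 4 | 5 | 5 | 6
  i=7: 1 | 2 | 3 | 4 | 5 | 6 | 7

hence w(1..7) = (1, 2, 5, 4, 3, 7, 6).

ℓ(w)=4; the 3 essential cells (i,j,r):

[(3, 4, 2), (4, 3, 2), (6, 6, 5)]


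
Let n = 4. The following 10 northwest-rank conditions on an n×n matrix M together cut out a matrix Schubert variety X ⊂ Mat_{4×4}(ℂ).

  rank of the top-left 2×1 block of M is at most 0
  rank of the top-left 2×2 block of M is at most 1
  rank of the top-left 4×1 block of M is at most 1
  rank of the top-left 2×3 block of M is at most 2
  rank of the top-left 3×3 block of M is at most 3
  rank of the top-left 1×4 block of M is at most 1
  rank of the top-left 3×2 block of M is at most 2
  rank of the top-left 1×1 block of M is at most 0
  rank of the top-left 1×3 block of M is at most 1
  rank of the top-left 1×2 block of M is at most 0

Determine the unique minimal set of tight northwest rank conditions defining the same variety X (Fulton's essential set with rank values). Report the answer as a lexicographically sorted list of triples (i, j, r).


Recovering R(i,j) via the rank-extension bound from the 10 conditions:

  0 | 0 | 1 | 1
  0 | 1 | 2 | 2
  1 | 2 | 3 | 3
  1 | 2 | 3 | 4

second differences of R give the permutation w = (3, 2, 1, 4).

|D(w)|=3, |Ess(w)|=2:

[(1, 2, 0), (2, 1, 0)]


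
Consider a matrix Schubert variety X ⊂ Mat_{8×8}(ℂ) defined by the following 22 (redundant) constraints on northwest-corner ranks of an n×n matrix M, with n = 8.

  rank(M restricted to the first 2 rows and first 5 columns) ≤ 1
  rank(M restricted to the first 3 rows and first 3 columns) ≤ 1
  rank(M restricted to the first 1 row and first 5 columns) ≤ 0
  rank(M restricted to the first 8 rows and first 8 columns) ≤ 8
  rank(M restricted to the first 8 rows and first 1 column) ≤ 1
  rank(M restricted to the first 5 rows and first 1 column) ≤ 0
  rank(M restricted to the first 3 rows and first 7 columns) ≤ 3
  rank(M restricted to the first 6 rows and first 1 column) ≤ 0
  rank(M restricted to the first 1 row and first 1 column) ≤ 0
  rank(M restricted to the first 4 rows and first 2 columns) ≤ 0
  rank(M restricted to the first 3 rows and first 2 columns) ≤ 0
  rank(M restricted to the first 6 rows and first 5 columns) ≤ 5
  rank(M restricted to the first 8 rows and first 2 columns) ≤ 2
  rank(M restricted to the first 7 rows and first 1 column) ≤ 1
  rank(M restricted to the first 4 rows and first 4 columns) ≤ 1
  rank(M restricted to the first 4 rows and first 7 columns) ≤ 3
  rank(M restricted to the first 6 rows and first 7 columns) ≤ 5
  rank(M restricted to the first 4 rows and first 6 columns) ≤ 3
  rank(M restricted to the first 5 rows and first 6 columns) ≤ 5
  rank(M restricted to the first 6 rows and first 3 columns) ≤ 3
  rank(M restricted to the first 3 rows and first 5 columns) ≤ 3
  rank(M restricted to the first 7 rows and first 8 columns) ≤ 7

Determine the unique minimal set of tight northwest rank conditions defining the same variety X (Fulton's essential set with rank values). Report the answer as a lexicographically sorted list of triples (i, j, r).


Computing R[i][j] = min implied NW-rank bound (n=8, 22 conditions):

  i=1: 0, 0, 0, 0, 0, 1, 1, 1
  i=2: 0, 0, 1, 1, 1, 2, 2, 2
  i=3: 0, 0, 1, 1, 2, 3, 3, 3
  i=4: 0, 0, 1, 1, 2, 3, 3, 4
  i=5: 0, 1, 2, 2, 3, 4, 4, 5
  i=6: 0, 1, 2, 3, 4, 5, 5, 6
  i=7: 1, 2, 3, 4, 5, 6, 6, 7
  i=8: 1, 2, 3, 4, 5, 6, 7, 8

second differences of R give the permutation w = (6, 3, 5, 8, 2, 4, 1, 7).

ℓ(w)=16; the 5 essential cells (i,j,r):

[(1, 5, 0), (4, 2, 0), (4, 4, 1), (4, 7, 3), (6, 1, 0)]


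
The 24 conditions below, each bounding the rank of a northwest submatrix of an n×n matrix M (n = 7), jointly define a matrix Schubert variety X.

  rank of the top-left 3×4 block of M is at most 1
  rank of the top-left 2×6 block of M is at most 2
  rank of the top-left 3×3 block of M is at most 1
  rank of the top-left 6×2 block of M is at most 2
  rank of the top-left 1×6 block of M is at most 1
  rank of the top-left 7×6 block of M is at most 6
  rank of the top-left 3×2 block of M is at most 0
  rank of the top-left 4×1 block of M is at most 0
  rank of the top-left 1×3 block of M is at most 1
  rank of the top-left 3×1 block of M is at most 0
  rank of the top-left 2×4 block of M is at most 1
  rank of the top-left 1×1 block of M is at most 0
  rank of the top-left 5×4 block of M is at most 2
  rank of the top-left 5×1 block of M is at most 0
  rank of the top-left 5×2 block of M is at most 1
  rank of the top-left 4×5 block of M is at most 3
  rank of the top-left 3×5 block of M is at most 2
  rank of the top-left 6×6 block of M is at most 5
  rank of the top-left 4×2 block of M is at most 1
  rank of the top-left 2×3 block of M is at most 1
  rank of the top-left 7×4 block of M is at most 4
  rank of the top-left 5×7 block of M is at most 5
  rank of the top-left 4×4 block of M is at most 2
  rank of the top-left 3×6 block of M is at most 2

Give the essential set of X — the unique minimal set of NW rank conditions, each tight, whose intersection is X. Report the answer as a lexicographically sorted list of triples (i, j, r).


Computing R[i][j] = min implied NW-rank bound (n=7, 24 conditions):

  R[1]: 0  0  1  1  1  1  1
  R[2]: 0  0  1  1  2  2  2
  R[3]: 0  0  1  1  2  2  3
  R[4]: 0  1  2  2  3  3  4
  R[5]: 0  1  2  2  3  4  5
  R[6]: 1  2  3  3  4  5  6
  R[7]: 1  2  3  4  5  6  7

so w = (3, 5, 7, 2, 6, 1, 4).

D(w) has 12 cells with 5 SE-corners; essential set:

[(3, 2, 0), (3, 4, 1), (3, 6, 2), (5, 1, 0), (5, 4, 2)]


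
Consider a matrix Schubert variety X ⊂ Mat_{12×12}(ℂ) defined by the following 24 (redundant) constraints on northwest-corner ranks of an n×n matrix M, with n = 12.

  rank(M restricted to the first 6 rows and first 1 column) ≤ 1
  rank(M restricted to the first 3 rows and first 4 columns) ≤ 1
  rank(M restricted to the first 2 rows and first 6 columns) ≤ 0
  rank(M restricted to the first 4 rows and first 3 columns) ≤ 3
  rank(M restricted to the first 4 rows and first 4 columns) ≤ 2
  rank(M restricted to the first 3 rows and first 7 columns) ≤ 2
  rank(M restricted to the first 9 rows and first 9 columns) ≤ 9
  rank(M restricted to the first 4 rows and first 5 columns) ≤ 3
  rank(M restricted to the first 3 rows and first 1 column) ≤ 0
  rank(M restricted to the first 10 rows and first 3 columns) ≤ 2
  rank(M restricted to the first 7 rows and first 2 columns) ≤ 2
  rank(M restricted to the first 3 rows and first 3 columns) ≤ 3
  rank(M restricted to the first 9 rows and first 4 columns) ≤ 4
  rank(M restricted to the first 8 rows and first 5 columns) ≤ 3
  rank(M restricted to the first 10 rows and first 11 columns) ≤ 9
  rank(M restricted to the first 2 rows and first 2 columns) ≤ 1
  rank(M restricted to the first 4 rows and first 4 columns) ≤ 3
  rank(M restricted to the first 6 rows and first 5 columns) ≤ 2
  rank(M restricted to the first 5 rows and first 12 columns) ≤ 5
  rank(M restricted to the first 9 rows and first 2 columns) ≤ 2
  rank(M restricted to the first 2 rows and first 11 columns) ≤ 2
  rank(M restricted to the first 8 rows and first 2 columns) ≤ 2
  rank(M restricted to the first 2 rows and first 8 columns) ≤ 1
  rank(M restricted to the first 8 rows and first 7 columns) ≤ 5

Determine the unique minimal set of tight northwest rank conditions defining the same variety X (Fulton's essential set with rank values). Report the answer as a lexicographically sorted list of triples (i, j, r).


Recovering R(i,j) via the rank-extension bound from the 24 conditions:

  R[1]: 0  0  0  0  0  0  1  1  1  1  1  1
  R[2]: 0  0  0  0  0  0  1  1  2  2  2  2
  R[3]: 0  1  1  1  1  1  2  2  3  3  3  3
  R[4]: 1  2  2  2  2  2  3  3  4  4  4  4
  R[5]: 1  2  2  2  2  3  4  4  5  5  5  5
  R[6]: 1  2  2  2  2  3  4  5  6  6  6  6
  R[7]: 1  2  2  3  3  4  5  6  7  7  7  7
  R[8]: 1  2  2  3  3  4  5  6  7  8  8  8
  R[9]: 1  2  2  3  4  5  6  7  8  9  9  9
  R[10]: 1  2  2  3  4  5  6  7  8  9  9  10
  R[11]: 1  2  3  4  5  6  7  8  9  10  10  11
  R[12]: 1  2  3  4  5  6  7  8  9  10  11  12

the unique w with this rank table is (7, 9, 2, 1, 6, 8, 4, 10, 5, 12, 3, 11).

|D(w)|=26, |Ess(w)|=7:

[(2, 6, 0), (2, 8, 1), (3, 1, 0), (6, 5, 2), (8, 5, 3), (10, 3, 2), (10, 11, 9)]


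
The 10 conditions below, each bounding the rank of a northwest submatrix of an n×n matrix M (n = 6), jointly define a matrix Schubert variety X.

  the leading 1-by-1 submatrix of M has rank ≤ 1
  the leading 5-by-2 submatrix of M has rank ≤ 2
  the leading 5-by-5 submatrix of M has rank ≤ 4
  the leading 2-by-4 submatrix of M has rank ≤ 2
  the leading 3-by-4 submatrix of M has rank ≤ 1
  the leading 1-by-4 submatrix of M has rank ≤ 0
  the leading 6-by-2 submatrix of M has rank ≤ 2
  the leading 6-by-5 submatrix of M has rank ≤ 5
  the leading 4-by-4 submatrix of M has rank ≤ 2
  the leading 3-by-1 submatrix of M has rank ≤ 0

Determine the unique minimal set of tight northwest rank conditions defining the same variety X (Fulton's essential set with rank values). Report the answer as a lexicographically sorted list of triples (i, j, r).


Recovering R(i,j) via the rank-extension bound from the 10 conditions:

  0, 0, 0, 0, 1, 1
  0, 1, 1, 1, 2, 2
  0, 1, 1, 1, 2, 3
  1, 2, 2, 2, 3, 4
  1, 2, 3, 3, 4, 5
  1, 2, 3, 4, 5, 6

second differences of R give the permutation w = (5, 2, 6, 1, 3, 4).

ℓ(w)=8; the 3 essential cells (i,j,r):

[(1, 4, 0), (3, 1, 0), (3, 4, 1)]


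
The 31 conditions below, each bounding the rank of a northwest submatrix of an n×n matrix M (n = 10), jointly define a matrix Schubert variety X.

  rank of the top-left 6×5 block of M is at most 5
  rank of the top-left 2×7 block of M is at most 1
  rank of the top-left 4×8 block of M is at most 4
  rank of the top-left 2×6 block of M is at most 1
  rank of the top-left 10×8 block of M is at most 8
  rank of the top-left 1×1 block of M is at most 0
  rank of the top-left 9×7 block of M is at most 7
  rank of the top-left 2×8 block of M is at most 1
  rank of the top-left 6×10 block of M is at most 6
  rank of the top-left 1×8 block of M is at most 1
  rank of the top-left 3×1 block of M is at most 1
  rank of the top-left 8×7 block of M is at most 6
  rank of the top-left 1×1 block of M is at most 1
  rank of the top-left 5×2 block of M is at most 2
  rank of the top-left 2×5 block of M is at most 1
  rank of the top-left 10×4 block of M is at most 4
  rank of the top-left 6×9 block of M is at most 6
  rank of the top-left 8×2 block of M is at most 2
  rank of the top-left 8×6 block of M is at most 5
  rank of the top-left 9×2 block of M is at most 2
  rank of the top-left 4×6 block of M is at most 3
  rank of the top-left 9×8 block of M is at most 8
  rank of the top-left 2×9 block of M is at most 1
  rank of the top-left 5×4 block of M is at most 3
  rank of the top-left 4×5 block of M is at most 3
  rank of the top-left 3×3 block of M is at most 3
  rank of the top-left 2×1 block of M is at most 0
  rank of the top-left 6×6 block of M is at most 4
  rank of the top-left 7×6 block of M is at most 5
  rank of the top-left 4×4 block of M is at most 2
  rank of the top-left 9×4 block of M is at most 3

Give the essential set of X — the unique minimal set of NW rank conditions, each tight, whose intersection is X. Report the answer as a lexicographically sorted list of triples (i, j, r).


Propagating the 31 rank bounds to every northwest block:

  row 1: 0, 1, 1, 1, 1, 1, 1, 1, 1, 1
  row 2: 0, 1, 1, 1, 1, 1, 1, 1, 1, 2
  row 3: 1, 2, 2, 2, 2, 2, 2, 2, 2, 3
  row 4: 1, 2, 2, 2, 3, 3, 3, 3, 3, 4
  row 5: 1, 2, 3, 3, 4, 4, 4, 4, 4, 5
  row 6: 1, 2, 3, 3, 4, 4, 5, 5, 5, 6
  row 7: 1, 2, 3, 3, 4, 5, 6, 6, 6, 7
  row 8: 1, 2, 3, 3, 4, 5, 6, 7, 7, 8
  row 9: 1, 2, 3, 3, 4, 5, 6, 7, 8, 9
  row 10: 1, 2, 3, 4, 5, 6, 7, 8, 9, 10

the unique w with this rank table is (2, 10, 1, 5, 3, 7, 6, 8, 9, 4).

D(w) has 16 cells with 5 SE-corners; essential set:

[(2, 1, 0), (2, 9, 1), (4, 4, 2), (6, 6, 4), (9, 4, 3)]


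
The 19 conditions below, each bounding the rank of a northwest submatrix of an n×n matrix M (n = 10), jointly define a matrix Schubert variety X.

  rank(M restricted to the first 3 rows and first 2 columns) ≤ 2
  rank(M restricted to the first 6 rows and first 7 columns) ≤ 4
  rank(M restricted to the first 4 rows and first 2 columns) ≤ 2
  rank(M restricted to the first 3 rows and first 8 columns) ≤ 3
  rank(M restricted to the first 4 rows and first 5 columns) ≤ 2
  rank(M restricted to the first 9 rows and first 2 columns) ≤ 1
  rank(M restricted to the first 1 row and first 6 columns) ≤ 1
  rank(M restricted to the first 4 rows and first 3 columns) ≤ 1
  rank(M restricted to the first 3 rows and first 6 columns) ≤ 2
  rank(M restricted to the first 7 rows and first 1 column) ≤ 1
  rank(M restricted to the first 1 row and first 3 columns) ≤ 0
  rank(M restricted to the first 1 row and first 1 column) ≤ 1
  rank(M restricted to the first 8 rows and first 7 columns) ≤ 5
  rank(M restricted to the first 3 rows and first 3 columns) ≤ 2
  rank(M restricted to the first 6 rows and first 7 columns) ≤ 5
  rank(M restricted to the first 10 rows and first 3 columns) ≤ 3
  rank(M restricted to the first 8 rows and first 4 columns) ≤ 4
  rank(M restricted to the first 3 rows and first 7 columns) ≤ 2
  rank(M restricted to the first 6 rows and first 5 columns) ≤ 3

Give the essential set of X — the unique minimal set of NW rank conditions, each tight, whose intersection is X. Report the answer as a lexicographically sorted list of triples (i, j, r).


Recovering R(i,j) via the rank-extension bound from the 19 conditions:

  i=1: 0 0 0 1 1 1 1 1 1 1
  i=2: 1 1 1 2 2 2 2 2 2 2
  i=3: 1 1 1 2 2 2 2 3 3 3
  i=4: 1 1 1 2 2 3 3 4 4 4
  i=5: 1 1 2 3 3 4 4 5 5 5
  i=6: 1 1 2 3 3 4 4 5 6 6
  i=7: 1 1 2 3 4 5 5 6 7 7
  i=8: 1 1 2 3 4 5 5 6 7 8
  i=9: 1 1 2 3 4 5 6 7 8 9
  i=10: 1 2 3 4 5 6 7 8 9 10

giving w = (4, 1, 8, 6, 3, 9, 5, 10, 7, 2) via Δ²R.

D(w) has 19 cells with 8 SE-corners; essential set:

[(1, 3, 0), (3, 7, 2), (4, 3, 1), (4, 5, 2), (6, 5, 3), (6, 7, 4), (8, 7, 5), (9, 2, 1)]


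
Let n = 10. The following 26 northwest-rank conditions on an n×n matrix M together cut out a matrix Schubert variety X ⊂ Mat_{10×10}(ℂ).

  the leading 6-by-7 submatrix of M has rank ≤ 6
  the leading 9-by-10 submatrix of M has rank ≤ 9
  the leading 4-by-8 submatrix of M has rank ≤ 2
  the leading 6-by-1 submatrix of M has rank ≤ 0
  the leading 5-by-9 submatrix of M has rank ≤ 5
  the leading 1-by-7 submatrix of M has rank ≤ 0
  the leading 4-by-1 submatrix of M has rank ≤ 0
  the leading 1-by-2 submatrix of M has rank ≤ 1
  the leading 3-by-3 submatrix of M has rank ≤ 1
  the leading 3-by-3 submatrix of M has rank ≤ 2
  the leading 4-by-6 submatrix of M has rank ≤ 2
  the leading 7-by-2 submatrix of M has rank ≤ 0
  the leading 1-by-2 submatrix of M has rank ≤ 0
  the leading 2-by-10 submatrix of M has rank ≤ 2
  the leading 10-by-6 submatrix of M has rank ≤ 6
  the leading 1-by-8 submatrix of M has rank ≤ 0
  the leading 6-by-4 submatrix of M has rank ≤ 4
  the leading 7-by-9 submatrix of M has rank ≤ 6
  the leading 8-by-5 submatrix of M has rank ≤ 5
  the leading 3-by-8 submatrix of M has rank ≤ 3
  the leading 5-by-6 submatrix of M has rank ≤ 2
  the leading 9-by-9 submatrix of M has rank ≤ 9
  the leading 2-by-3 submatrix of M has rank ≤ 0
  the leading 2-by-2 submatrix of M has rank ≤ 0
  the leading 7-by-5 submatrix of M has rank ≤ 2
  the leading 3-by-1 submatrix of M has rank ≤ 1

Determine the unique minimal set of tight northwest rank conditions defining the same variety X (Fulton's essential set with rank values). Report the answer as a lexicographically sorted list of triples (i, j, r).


Reconstructing r_w from the 26 given conditions:

  row 1: 0  0  0  0  0  0  0  0  1  1
  row 2: 0  0  0  1  1  1  1  1  2  2
  row 3: 0  0  1  2  2  2  2  2  3  3
  row 4: 0  0  1  2  2  2  2  2  3  4
  row 5: 0  0  1  2  2  2  3  3  4  5
  row 6: 0  0  1  2  2  3  4  4  5  6
  row 7: 0  0  1  2  2  3  4  5  6  7
  row 8: 1  1  2  3  3  4  5  6  7  8
  row 9: 1  2  3  4  4  5  6  7  8  9
  row 10: 1  2  3  4  5  6  7  8  9  10

the unique w with this rank table is (9, 4, 3, 10, 7, 6, 8, 1, 2, 5).

6 SE-corners of the 29-cell Rothe diagram give Ess(w):

[(1, 8, 0), (2, 3, 0), (4, 8, 2), (5, 6, 2), (7, 2, 0), (7, 5, 2)]


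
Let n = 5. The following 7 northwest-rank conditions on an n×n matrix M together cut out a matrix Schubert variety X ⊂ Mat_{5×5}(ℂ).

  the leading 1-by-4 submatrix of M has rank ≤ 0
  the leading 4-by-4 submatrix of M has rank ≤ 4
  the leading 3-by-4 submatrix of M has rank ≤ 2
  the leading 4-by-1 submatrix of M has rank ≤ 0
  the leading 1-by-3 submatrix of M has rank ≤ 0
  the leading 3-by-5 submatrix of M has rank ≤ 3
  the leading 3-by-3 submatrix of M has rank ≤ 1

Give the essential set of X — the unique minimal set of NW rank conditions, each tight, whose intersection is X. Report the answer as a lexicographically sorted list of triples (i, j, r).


Recovering R(i,j) via the rank-extension bound from the 7 conditions:

  R[1]: 0 0 0 0 1
  R[2]: 0 1 1 1 2
  R[3]: 0 1 1 2 3
  R[4]: 0 1 2 3 4
  R[5]: 1 2 3 4 5

giving w = (5, 2, 4, 3, 1) via Δ²R.

|D(w)|=8, |Ess(w)|=3:

[(1, 4, 0), (3, 3, 1), (4, 1, 0)]


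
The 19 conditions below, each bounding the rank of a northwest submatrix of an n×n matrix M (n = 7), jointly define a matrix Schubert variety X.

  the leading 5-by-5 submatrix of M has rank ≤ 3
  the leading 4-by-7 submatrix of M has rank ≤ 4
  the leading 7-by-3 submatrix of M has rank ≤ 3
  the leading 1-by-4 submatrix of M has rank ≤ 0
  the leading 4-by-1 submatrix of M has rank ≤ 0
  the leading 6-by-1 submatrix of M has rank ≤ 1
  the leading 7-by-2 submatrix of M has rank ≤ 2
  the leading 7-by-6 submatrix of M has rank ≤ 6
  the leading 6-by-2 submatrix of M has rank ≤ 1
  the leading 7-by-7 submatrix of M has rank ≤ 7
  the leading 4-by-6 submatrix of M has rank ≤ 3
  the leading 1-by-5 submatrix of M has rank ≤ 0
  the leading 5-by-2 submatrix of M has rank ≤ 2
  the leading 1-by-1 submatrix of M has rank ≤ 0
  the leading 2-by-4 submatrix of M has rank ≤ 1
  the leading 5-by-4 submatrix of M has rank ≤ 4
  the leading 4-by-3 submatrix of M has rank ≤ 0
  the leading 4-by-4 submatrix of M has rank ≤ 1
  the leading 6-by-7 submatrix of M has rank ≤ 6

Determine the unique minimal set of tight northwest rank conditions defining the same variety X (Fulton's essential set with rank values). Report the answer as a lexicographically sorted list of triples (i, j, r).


Propagating the 19 rank bounds to every northwest block:

  R[1]: 0, 0, 0, 0, 0, 1, 1
  R[2]: 0, 0, 0, 1, 1, 2, 2
  R[3]: 0, 0, 0, 1, 2, 3, 3
  R[4]: 0, 0, 0, 1, 2, 3, 4
  R[5]: 1, 1, 1, 2, 3, 4, 5
  R[6]: 1, 1, 2, 3, 4, 5, 6
  R[7]: 1, 2, 3, 4, 5, 6, 7

the unique w with this rank table is (6, 4, 5, 7, 1, 3, 2).

3 SE-corners of the 15-cell Rothe diagram give Ess(w):

[(1, 5, 0), (4, 3, 0), (6, 2, 1)]


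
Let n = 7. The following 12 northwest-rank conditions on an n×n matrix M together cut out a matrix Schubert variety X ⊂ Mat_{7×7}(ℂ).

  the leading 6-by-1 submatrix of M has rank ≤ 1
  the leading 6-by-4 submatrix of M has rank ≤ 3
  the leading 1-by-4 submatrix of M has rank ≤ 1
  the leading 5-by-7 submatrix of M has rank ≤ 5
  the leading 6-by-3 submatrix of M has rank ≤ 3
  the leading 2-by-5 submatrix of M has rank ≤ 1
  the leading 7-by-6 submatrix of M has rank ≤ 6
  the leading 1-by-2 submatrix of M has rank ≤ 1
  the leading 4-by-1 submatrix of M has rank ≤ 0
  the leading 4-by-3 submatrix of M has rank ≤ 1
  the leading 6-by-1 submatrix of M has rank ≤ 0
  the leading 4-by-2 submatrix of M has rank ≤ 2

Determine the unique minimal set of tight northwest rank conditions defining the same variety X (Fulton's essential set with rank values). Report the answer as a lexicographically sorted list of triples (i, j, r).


Rank table r_w(7×7) implied by the 12 constraints:

  i=1: 0 | 1 | 1 | 1 | 1 | 1 | 1
  i=2: 0 | 1 | 1 | 1 | 1 | 2 | 2
  i=3: 0 | 1 | 1 | 2 | 2 | 3 | 3
  i=4: 0 | 1 | 1 | 2 | 3 | 4 | 4
  i=5: 0 | 1 | 2 | 3 | 4 | 5 | 5
  i=6: 0 | 1 | 2 | 3 | 4 | 5 | 6
  i=7: 1 | 2 | 3 | 4 | 5 | 6 | 7

giving w = (2, 6, 4, 5, 3, 7, 1) via Δ²R.

Fulton essential set (3 of the 11 Rothe cells):

[(2, 5, 1), (4, 3, 1), (6, 1, 0)]


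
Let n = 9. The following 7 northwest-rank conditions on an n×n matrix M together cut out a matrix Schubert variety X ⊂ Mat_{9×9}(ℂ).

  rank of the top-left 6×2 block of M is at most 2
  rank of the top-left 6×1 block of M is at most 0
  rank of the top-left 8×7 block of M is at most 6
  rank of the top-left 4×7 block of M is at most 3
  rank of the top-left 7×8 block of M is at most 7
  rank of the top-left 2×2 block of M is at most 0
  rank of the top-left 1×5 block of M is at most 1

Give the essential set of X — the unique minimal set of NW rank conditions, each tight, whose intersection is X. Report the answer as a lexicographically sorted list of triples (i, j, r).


Recovering R(i,j) via the rank-extension bound from the 7 conditions:

  row 1: 0  0  1  1  1  1  1  1  1
  row 2: 0  0  1  2  2  2  2  2  2
  row 3: 0  1  2  3  3  3  3  3  3
  row 4: 0  1  2  3  3  3  3  4  4
  row 5: 0  1  2  3  4  4  4  5  5
  row 6: 0  1  2  3  4  5  5  6  6
  row 7: 1  2  3  4  5  6  6  7  7
  row 8: 1  2  3  4  5  6  6  7  8
  row 9: 1  2  3  4  5  6  7  8  9

giving w = (3, 4, 2, 8, 5, 6, 1, 9, 7) via Δ²R.

|D(w)|=12, |Ess(w)|=4:

[(2, 2, 0), (4, 7, 3), (6, 1, 0), (8, 7, 6)]


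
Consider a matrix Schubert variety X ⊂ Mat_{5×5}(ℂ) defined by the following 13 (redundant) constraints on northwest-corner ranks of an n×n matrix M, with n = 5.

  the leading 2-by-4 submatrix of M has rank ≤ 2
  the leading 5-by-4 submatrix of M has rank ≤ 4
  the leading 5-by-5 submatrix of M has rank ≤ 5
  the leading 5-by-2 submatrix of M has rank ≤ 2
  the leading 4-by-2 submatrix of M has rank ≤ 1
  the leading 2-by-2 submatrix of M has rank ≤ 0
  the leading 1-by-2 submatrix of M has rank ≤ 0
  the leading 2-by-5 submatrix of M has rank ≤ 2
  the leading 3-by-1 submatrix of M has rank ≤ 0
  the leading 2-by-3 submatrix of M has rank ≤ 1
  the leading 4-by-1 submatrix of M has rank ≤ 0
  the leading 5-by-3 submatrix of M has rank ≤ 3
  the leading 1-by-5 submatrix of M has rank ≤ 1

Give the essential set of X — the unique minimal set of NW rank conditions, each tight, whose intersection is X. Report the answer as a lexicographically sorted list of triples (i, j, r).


Propagating the 13 rank bounds to every northwest block:

  R[1]: 0  0  1  1  1
  R[2]: 0  0  1  2  2
  R[3]: 0  1  2  3  3
  R[4]: 0  1  2  3  4
  R[5]: 1  2  3  4  5

second differences of R give the permutation w = (3, 4, 2, 5, 1).

D(w) has 6 cells with 2 SE-corners; essential set:

[(2, 2, 0), (4, 1, 0)]


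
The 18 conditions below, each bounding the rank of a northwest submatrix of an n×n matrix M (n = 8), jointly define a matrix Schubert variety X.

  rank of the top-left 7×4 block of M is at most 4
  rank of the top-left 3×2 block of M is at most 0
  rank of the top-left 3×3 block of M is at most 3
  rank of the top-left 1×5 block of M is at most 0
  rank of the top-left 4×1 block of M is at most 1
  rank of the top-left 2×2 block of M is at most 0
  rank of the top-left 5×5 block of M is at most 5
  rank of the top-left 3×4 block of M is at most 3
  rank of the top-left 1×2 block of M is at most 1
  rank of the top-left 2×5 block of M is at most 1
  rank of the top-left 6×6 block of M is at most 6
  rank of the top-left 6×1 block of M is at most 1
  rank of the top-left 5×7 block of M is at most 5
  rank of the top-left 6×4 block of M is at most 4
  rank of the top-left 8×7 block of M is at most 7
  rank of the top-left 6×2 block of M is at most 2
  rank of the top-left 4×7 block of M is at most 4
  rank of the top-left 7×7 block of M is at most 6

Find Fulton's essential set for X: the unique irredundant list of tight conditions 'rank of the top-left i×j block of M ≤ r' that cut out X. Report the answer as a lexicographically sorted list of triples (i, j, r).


Computing R[i][j] = min implied NW-rank bound (n=8, 18 conditions):

  R[1]: 0 0 0 0 0 1 1 1
  R[2]: 0 0 1 1 1 2 2 2
  R[3]: 0 0 1 2 2 3 3 3
  R[4]: 1 1 2 3 3 4 4 4
  R[5]: 1 2 3 4 4 5 5 5
  R[6]: 1 2 3 4 5 6 6 6
  R[7]: 1 2 3 4 5 6 6 7
  R[8]: 1 2 3 4 5 6 7 8

second differences of R give the permutation w = (6, 3, 4, 1, 2, 5, 8, 7).

Rothe diagram D(w) (10 cells), 3 SE-corners (essential conditions):

[(1, 5, 0), (3, 2, 0), (7, 7, 6)]


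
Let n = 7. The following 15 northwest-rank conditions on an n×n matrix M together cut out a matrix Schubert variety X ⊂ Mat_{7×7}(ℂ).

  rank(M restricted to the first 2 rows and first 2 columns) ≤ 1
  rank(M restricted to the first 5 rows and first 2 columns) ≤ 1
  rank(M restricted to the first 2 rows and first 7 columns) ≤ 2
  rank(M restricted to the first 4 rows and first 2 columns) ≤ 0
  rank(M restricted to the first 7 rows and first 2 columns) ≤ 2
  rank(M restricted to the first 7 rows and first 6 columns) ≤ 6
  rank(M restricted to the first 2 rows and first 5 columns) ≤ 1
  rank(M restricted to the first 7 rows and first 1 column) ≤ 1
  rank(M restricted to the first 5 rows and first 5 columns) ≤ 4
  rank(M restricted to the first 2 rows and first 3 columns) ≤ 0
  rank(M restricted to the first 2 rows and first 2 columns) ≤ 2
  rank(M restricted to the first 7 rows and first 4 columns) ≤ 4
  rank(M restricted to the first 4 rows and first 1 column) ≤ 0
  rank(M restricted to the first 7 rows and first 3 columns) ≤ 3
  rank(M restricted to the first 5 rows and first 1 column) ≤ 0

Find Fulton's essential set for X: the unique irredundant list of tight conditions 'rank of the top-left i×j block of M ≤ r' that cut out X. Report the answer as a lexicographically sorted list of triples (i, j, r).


Computing R[i][j] = min implied NW-rank bound (n=7, 15 conditions):

  i=1: 0 | 0 | 0 | 1 | 1 | 1 | 1
  i=2: 0 | 0 | 0 | 1 | 1 | 2 | 2
  i=3: 0 | 0 | 1 | 2 | 2 | 3 | 3
  i=4: 0 | 0 | 1 | 2 | 3 | 4 | 4
  i=5: 0 | 1 | 2 | 3 | 4 | 5 | 5
  i=6: 1 | 2 | 3 | 4 | 5 | 6 | 6
  i=7: 1 | 2 | 3 | 4 | 5 | 6 | 7

the unique w with this rank table is (4, 6, 3, 5, 2, 1, 7).

Fulton essential set (4 of the 12 Rothe cells):

[(2, 3, 0), (2, 5, 1), (4, 2, 0), (5, 1, 0)]


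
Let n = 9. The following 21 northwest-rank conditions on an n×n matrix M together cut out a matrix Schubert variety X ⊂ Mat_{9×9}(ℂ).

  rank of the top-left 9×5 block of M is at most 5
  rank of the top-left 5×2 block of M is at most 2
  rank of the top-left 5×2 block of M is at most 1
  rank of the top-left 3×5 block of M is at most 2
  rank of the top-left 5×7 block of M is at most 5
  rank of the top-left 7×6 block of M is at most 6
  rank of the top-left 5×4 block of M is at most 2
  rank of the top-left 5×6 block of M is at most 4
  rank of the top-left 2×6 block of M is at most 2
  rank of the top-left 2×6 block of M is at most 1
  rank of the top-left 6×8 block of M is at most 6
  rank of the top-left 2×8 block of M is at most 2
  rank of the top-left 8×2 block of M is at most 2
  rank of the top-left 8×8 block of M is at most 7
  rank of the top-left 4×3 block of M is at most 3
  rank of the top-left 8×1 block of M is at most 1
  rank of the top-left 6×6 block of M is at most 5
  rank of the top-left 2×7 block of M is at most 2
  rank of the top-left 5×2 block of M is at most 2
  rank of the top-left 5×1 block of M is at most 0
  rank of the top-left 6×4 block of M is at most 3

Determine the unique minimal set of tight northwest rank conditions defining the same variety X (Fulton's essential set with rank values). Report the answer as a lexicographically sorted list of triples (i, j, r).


Rank table r_w(9×9) implied by the 21 constraints:

  i=1: 0  1  1  1  1  1  1  1  1
  i=2: 0  1  1  1  1  1  2  2  2
  i=3: 0  1  2  2  2  2  3  3  3
  i=4: 0  1  2  2  3  3  4  4  4
  i=5: 0  1  2  2  3  4  5  5  5
  i=6: 1  2  3  3  4  5  6  6  6
  i=7: 1  2  3  4  5  6  7  7  7
  i=8: 1  2  3  4  5  6  7  7  8
  i=9: 1  2  3  4  5  6  7  8  9

so w = (2, 7, 3, 5, 6, 1, 4, 9, 8).

D(w) has 12 cells with 4 SE-corners; essential set:

[(2, 6, 1), (5, 1, 0), (5, 4, 2), (8, 8, 7)]


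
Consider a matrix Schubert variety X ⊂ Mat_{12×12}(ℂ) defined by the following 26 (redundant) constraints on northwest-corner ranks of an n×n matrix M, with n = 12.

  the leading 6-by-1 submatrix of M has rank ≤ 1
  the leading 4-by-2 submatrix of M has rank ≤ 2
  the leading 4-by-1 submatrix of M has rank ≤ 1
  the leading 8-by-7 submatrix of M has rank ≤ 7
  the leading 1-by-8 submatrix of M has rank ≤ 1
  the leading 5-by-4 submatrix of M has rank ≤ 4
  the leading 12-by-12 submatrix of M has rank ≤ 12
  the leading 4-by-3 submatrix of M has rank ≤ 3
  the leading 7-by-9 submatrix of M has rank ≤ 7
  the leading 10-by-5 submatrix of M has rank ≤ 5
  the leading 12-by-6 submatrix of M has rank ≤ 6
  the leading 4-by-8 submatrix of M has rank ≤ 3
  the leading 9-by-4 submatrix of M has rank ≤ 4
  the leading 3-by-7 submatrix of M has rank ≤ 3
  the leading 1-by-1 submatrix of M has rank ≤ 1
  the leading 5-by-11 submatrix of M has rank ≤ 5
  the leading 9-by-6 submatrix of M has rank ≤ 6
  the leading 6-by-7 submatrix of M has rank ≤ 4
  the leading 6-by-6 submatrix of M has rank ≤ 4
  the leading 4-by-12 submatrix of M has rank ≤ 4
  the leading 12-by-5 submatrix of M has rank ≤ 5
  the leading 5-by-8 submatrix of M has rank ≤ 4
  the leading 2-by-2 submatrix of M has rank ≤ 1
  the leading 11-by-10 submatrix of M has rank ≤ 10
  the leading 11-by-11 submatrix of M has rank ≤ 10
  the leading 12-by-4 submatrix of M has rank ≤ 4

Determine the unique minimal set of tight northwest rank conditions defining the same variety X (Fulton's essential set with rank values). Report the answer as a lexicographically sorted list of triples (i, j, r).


Rank table r_w(12×12) implied by the 26 constraints:

  R[1]: 1 | 1 | 1 | 1 | 1 | 1 | 1 | 1 | 1 | 1 | 1 | 1
  R[2]: 1 | 1 | 2 | 2 | 2 | 2 | 2 | 2 | 2 | 2 | 2 | 2
  R[3]: 1 | 2 | 3 | 3 | 3 | 3 | 3 | 3 | 3 | 3 | 3 | 3
  R[4]: 1 | 2 | 3 | 3 | 3 | 3 | 3 | 3 | 4 | 4 | 4 | 4
  R[5]: 1 | 2 | 3 | 4 | 4 | 4 | 4 | 4 | 5 | 5 | 5 | 5
  R[6]: 1 | 2 | 3 | 4 | 4 | 4 | 4 | 5 | 6 | 6 | 6 | 6
  R[7]: 1 | 2 | 3 | 4 | 5 | 5 | 5 | 6 | 7 | 7 | 7 | 7
  R[8]: 1 | 2 | 3 | 4 | 5 | 6 | 6 | 7 | 8 | 8 | 8 | 8
  R[9]: 1 | 2 | 3 | 4 | 5 | 6 | 7 | 8 | 9 | 9 | 9 | 9
  R[10]: 1 | 2 | 3 | 4 | 5 | 6 | 7 | 8 | 9 | 10 | 10 | 10
  R[11]: 1 | 2 | 3 | 4 | 5 | 6 | 7 | 8 | 9 | 10 | 10 | 11
  R[12]: 1 | 2 | 3 | 4 | 5 | 6 | 7 | 8 | 9 | 10 | 11 | 12

so w = (1, 3, 2, 9, 4, 8, 5, 6, 7, 10, 12, 11).

Rothe diagram D(w) (10 cells), 4 SE-corners (essential conditions):

[(2, 2, 1), (4, 8, 3), (6, 7, 4), (11, 11, 10)]


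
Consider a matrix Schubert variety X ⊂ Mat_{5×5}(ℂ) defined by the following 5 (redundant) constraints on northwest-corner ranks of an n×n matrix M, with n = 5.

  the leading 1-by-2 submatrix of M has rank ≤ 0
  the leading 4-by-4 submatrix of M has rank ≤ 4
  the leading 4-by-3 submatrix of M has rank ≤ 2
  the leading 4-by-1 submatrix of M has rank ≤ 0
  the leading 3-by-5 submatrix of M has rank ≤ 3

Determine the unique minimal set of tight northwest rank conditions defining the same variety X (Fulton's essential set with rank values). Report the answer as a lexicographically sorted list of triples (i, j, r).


Recovering R(i,j) via the rank-extension bound from the 5 conditions:

  i=1: 0 | 0 | 1 | 1 | 1
  i=2: 0 | 1 | 2 | 2 | 2
  i=3: 0 | 1 | 2 | 3 | 3
  i=4: 0 | 1 | 2 | 3 | 4
  i=5: 1 | 2 | 3 | 4 | 5

so w = (3, 2, 4, 5, 1).

2 SE-corners of the 5-cell Rothe diagram give Ess(w):

[(1, 2, 0), (4, 1, 0)]


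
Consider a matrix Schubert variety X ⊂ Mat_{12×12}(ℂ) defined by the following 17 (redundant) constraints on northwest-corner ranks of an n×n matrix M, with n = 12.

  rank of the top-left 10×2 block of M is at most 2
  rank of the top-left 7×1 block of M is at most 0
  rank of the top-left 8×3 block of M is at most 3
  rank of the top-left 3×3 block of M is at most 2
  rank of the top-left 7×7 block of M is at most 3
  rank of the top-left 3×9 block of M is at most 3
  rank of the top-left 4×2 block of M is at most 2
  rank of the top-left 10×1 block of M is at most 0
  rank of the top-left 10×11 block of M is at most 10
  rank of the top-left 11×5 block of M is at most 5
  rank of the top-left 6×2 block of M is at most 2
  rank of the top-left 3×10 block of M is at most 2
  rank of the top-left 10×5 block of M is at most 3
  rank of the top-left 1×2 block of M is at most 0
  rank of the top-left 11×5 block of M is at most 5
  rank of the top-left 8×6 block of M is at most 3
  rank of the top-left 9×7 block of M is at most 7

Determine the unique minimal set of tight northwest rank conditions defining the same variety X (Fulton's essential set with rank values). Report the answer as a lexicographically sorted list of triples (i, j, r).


The tightest implied rank at each (i,j), from the 17 conditions:

  R[1]: 0, 0, 1, 1, 1, 1, 1, 1, 1, 1, 1, 1
  R[2]: 0, 1, 2, 2, 2, 2, 2, 2, 2, 2, 2, 2
  R[3]: 0, 1, 2, 2, 2, 2, 2, 2, 2, 2, 3, 3
  R[4]: 0, 1, 2, 3, 3, 3, 3, 3, 3, 3, 4, 4
  R[5]: 0, 1, 2, 3, 3, 3, 3, 4, 4, 4, 5, 5
  R[6]: 0, 1, 2, 3, 3, 3, 3, 4, 5, 5, 6, 6
  R[7]: 0, 1, 2, 3, 3, 3, 3, 4, 5, 6, 7, 7
  R[8]: 0, 1, 2, 3, 3, 3, 4, 5, 6, 7, 8, 8
  R[9]: 0, 1, 2, 3, 3, 4, 5, 6, 7, 8, 9, 9
  R[10]: 0, 1, 2, 3, 3, 4, 5, 6, 7, 8, 9, 10
  R[11]: 1, 2, 3, 4, 4, 5, 6, 7, 8, 9, 10, 11
  R[12]: 1, 2, 3, 4, 5, 6, 7, 8, 9, 10, 11, 12

hence w(1..12) = (3, 2, 11, 4, 8, 9, 10, 7, 6, 12, 1, 5).

Rothe diagram D(w) (31 cells), 6 SE-corners (essential conditions):

[(1, 2, 0), (3, 10, 2), (7, 7, 3), (8, 6, 3), (10, 1, 0), (10, 5, 3)]
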